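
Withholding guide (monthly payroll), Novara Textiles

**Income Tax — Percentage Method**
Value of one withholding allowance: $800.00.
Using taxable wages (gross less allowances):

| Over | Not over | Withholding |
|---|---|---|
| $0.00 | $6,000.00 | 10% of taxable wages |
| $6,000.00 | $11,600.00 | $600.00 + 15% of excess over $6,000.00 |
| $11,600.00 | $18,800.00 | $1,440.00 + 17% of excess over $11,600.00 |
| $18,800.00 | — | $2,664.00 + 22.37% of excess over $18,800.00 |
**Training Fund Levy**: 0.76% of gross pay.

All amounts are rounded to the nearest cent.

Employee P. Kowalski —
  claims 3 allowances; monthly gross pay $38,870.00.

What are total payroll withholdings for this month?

Income Tax: taxable = $38,870.00 − 3×$800.00 = $36,470.00
  $2,664.00 + 22.37% × ($36,470.00 − $18,800.00) = $2,664.00 + 22.37% × $17,670.00 = $6,616.78
Training Fund Levy: 0.76% × $38,870.00 = $295.41
Total: $6,616.78 + $295.41 = $6,912.19

$6,912.19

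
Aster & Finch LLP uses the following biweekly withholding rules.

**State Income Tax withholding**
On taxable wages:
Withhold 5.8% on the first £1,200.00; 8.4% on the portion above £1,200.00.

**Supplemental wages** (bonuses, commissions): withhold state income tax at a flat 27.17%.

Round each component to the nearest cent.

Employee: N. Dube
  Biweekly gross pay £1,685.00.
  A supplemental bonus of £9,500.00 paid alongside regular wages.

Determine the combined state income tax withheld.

State Income Tax: taxable = £1,685.00
  £69.60 + 8.4% × (£1,685.00 − £1,200.00) = £69.60 + 8.4% × £485.00 = £110.34
Supplemental (27.17% flat on bonus): 27.17% × £9,500.00 = £2,581.15
Total state income tax: £110.34 + £2,581.15 = £2,691.49

£2,691.49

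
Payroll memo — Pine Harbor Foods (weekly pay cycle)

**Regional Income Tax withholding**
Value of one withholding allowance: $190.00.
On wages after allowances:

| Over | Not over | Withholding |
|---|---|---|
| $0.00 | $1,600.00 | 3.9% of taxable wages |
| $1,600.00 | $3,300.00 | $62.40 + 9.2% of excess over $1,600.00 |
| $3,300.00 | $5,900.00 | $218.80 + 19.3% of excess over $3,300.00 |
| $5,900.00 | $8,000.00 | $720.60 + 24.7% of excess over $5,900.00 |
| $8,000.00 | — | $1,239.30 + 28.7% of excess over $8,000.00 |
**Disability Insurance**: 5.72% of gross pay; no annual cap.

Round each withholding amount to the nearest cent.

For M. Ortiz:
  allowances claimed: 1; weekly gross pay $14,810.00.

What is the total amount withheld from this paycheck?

$3,986.37

Regional Income Tax: taxable = $14,810.00 − 1×$190.00 = $14,620.00
  $1,239.30 + 28.7% × ($14,620.00 − $8,000.00) = $1,239.30 + 28.7% × $6,620.00 = $3,139.24
Disability Insurance: 5.72% × $14,810.00 = $847.13
Total: $3,139.24 + $847.13 = $3,986.37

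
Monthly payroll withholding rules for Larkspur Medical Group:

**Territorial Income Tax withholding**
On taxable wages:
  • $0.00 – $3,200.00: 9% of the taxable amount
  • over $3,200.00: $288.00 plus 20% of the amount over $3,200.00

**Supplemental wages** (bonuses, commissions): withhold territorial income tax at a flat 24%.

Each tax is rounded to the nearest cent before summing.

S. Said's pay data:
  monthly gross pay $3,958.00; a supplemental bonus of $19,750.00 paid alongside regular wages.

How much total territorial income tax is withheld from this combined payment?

Territorial Income Tax: taxable = $3,958.00
  $288.00 + 20% × ($3,958.00 − $3,200.00) = $288.00 + 20% × $758.00 = $439.60
Supplemental (24% flat on bonus): 24% × $19,750.00 = $4,740.00
Total territorial income tax: $439.60 + $4,740.00 = $5,179.60

$5,179.60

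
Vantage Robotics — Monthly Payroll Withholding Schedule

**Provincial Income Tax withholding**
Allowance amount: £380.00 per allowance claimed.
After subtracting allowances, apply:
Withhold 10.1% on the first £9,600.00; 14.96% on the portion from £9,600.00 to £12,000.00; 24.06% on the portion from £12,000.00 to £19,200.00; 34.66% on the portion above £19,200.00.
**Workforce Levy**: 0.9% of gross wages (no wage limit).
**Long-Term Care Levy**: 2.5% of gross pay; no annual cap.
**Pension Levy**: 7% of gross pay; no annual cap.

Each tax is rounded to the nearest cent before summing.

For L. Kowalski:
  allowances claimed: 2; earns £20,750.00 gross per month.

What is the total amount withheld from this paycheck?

£5,492.77

Provincial Income Tax: taxable = £20,750.00 − 2×£380.00 = £19,990.00
  £3,060.96 + 34.66% × (£19,990.00 − £19,200.00) = £3,060.96 + 34.66% × £790.00 = £3,334.77
Workforce Levy: 0.9% × £20,750.00 = £186.75
Long-Term Care Levy: 2.5% × £20,750.00 = £518.75
Pension Levy: 7% × £20,750.00 = £1,452.50
Total: £3,334.77 + £186.75 + £518.75 + £1,452.50 = £5,492.77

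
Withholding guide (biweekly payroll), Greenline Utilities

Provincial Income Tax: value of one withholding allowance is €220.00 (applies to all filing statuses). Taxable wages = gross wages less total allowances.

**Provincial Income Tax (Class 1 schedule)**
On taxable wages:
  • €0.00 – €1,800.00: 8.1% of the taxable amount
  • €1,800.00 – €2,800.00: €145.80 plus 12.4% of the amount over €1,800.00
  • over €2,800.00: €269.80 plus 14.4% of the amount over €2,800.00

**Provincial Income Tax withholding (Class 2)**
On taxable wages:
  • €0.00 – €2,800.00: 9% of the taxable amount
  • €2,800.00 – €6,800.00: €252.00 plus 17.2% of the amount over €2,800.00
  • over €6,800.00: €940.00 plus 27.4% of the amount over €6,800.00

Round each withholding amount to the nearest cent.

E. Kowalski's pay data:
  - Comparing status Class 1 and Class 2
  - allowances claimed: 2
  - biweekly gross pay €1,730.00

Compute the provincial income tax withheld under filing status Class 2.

€116.10

Provincial Income Tax (Class 2): taxable = €1,730.00 − 2×€220.00 = €1,290.00
  9% × €1,290.00 = €116.10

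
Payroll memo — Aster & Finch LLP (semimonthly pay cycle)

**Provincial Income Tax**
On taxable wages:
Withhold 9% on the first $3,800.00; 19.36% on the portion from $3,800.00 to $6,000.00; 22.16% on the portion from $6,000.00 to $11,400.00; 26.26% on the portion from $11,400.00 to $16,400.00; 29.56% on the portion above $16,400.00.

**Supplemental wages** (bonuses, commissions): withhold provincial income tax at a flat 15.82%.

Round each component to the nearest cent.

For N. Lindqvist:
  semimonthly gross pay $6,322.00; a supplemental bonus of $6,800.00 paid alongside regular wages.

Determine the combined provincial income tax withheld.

$1,915.04

Provincial Income Tax: taxable = $6,322.00
  $767.92 + 22.16% × ($6,322.00 − $6,000.00) = $767.92 + 22.16% × $322.00 = $839.28
Supplemental (15.82% flat on bonus): 15.82% × $6,800.00 = $1,075.76
Total provincial income tax: $839.28 + $1,075.76 = $1,915.04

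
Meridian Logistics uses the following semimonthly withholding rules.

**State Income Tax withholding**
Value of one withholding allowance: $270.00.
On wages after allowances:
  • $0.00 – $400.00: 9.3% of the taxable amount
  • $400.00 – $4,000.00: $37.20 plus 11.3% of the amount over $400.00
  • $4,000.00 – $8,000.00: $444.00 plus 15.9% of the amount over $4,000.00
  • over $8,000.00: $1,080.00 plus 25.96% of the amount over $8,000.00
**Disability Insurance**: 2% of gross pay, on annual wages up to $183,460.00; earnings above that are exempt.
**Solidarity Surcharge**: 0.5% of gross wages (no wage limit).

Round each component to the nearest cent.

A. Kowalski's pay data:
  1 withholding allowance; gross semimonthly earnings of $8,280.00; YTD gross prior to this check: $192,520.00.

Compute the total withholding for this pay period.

$1,124.00

State Income Tax: taxable = $8,280.00 − 1×$270.00 = $8,010.00
  $1,080.00 + 25.96% × ($8,010.00 − $8,000.00) = $1,080.00 + 25.96% × $10.00 = $1,082.60
Disability Insurance: YTD $192,520.00 ≥ cap $183,460.00 → $0.00
Solidarity Surcharge: 0.5% × $8,280.00 = $41.40
Total: $1,082.60 + $0.00 + $41.40 = $1,124.00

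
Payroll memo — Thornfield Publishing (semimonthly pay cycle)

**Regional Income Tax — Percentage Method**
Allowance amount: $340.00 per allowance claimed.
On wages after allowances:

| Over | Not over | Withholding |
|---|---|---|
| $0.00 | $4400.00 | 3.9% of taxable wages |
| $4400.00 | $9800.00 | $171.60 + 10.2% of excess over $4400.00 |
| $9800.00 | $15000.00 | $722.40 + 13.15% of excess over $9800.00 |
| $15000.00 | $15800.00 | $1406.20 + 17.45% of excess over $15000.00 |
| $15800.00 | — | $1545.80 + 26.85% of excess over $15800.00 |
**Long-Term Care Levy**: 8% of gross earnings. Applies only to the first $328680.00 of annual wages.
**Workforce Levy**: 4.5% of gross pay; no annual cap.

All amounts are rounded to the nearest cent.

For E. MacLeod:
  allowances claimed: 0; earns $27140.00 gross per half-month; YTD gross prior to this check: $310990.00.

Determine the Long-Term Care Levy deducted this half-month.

$1415.20

Long-Term Care Levy: cap $328680.00 − YTD $310990.00 = $17690.00 subject; 8% × $17690.00 = $1415.20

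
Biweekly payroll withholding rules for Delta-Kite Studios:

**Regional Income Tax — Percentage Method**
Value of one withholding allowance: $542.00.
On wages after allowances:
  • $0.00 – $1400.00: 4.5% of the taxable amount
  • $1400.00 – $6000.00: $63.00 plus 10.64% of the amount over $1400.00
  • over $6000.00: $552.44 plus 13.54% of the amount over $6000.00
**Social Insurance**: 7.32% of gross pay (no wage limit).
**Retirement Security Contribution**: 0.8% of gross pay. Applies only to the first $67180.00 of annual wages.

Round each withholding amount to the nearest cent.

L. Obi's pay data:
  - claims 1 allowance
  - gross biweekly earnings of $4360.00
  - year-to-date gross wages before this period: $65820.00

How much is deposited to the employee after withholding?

Regional Income Tax: taxable = $4360.00 − 1×$542.00 = $3818.00
  $63.00 + 10.64% × ($3818.00 − $1400.00) = $63.00 + 10.64% × $2418.00 = $320.28
Social Insurance: 7.32% × $4360.00 = $319.15
Retirement Security Contribution: cap $67180.00 − YTD $65820.00 = $1360.00 subject; 0.8% × $1360.00 = $10.88
Total withheld: $320.28 + $319.15 + $10.88 = $650.31
Net pay: $4360.00 − $650.31 = $3709.69

$3709.69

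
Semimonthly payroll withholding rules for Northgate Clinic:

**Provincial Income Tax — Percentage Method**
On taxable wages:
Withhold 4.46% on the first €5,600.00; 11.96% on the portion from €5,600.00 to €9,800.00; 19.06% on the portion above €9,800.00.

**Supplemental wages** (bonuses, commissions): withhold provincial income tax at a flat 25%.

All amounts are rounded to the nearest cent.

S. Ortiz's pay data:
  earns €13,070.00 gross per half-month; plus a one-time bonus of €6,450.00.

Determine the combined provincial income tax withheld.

€2,987.84

Provincial Income Tax: taxable = €13,070.00
  €752.08 + 19.06% × (€13,070.00 − €9,800.00) = €752.08 + 19.06% × €3,270.00 = €1,375.34
Supplemental (25% flat on bonus): 25% × €6,450.00 = €1,612.50
Total provincial income tax: €1,375.34 + €1,612.50 = €2,987.84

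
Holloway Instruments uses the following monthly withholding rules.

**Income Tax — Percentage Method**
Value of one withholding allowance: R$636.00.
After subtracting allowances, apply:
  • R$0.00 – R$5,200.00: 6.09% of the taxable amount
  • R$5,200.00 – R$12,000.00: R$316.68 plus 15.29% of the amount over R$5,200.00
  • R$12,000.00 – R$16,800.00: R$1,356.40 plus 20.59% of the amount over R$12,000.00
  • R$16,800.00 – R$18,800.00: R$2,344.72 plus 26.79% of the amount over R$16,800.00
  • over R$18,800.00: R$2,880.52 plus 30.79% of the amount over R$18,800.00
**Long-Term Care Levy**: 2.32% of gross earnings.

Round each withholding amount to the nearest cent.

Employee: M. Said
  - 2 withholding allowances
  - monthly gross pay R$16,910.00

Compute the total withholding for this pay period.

R$2,497.77

Income Tax: taxable = R$16,910.00 − 2×R$636.00 = R$15,638.00
  R$1,356.40 + 20.59% × (R$15,638.00 − R$12,000.00) = R$1,356.40 + 20.59% × R$3,638.00 = R$2,105.46
Long-Term Care Levy: 2.32% × R$16,910.00 = R$392.31
Total: R$2,105.46 + R$392.31 = R$2,497.77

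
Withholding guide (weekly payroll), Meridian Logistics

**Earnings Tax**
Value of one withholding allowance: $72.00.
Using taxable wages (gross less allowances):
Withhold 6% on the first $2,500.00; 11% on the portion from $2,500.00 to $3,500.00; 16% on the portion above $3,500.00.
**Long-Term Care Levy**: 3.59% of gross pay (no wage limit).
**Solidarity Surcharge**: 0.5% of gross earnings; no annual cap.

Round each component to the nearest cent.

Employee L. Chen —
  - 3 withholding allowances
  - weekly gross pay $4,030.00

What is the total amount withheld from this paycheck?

Earnings Tax: taxable = $4,030.00 − 3×$72.00 = $3,814.00
  $260.00 + 16% × ($3,814.00 − $3,500.00) = $260.00 + 16% × $314.00 = $310.24
Long-Term Care Levy: 3.59% × $4,030.00 = $144.68
Solidarity Surcharge: 0.5% × $4,030.00 = $20.15
Total: $310.24 + $144.68 + $20.15 = $475.07

$475.07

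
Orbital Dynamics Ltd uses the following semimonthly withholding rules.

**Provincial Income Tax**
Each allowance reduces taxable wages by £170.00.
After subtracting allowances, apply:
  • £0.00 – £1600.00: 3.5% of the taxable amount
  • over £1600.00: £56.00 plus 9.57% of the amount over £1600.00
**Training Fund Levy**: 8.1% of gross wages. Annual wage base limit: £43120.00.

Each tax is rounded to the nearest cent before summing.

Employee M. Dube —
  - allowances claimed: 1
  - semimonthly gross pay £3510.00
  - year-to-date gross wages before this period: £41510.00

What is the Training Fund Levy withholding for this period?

£130.41

Training Fund Levy: cap £43120.00 − YTD £41510.00 = £1610.00 subject; 8.1% × £1610.00 = £130.41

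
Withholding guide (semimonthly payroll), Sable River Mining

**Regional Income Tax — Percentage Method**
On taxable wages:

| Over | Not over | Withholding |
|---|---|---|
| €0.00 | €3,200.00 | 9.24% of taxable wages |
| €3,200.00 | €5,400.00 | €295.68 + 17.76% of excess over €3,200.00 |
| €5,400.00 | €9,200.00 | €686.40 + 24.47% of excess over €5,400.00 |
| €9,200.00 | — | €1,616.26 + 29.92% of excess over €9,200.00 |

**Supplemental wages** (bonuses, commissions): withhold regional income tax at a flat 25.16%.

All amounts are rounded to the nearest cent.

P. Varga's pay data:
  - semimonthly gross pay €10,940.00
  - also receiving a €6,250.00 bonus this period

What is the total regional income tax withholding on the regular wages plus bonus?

€3,709.37

Regional Income Tax: taxable = €10,940.00
  €1,616.26 + 29.92% × (€10,940.00 − €9,200.00) = €1,616.26 + 29.92% × €1,740.00 = €2,136.87
Supplemental (25.16% flat on bonus): 25.16% × €6,250.00 = €1,572.50
Total regional income tax: €2,136.87 + €1,572.50 = €3,709.37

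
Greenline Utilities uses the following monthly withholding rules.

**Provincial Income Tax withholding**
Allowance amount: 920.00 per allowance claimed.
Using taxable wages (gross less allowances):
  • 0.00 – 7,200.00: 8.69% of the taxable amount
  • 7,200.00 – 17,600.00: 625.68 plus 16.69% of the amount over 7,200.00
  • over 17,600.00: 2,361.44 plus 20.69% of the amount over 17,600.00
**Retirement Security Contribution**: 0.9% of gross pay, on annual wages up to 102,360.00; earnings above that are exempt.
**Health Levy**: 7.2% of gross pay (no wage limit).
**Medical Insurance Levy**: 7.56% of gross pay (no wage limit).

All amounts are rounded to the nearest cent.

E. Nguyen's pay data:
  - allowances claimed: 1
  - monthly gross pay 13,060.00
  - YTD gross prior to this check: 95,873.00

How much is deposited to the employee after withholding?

Provincial Income Tax: taxable = 13,060.00 − 1×920.00 = 12,140.00
  625.68 + 16.69% × (12,140.00 − 7,200.00) = 625.68 + 16.69% × 4,940.00 = 1,450.17
Retirement Security Contribution: cap 102,360.00 − YTD 95,873.00 = 6,487.00 subject; 0.9% × 6,487.00 = 58.38
Health Levy: 7.2% × 13,060.00 = 940.32
Medical Insurance Levy: 7.56% × 13,060.00 = 987.34
Total withheld: 1,450.17 + 58.38 + 940.32 + 987.34 = 3,436.21
Net pay: 13,060.00 − 3,436.21 = 9,623.79

9,623.79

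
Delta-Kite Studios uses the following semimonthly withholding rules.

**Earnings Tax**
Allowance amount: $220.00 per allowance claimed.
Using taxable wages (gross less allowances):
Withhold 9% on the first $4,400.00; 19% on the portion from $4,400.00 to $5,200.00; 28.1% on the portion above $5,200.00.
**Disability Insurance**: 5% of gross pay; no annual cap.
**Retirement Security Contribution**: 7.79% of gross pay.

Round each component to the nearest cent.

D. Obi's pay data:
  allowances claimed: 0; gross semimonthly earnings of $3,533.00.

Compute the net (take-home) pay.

$2,763.16

Earnings Tax: taxable = $3,533.00
  9% × $3,533.00 = $317.97
Disability Insurance: 5% × $3,533.00 = $176.65
Retirement Security Contribution: 7.79% × $3,533.00 = $275.22
Total withheld: $317.97 + $176.65 + $275.22 = $769.84
Net pay: $3,533.00 − $769.84 = $2,763.16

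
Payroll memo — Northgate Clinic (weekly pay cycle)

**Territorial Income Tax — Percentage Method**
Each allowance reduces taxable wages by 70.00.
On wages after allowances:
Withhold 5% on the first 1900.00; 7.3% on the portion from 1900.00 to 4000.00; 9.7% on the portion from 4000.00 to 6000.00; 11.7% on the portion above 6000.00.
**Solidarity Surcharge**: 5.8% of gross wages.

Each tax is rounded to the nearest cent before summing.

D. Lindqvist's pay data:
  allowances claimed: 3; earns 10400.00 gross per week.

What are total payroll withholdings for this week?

1535.73

Territorial Income Tax: taxable = 10400.00 − 3×70.00 = 10190.00
  442.30 + 11.7% × (10190.00 − 6000.00) = 442.30 + 11.7% × 4190.00 = 932.53
Solidarity Surcharge: 5.8% × 10400.00 = 603.20
Total: 932.53 + 603.20 = 1535.73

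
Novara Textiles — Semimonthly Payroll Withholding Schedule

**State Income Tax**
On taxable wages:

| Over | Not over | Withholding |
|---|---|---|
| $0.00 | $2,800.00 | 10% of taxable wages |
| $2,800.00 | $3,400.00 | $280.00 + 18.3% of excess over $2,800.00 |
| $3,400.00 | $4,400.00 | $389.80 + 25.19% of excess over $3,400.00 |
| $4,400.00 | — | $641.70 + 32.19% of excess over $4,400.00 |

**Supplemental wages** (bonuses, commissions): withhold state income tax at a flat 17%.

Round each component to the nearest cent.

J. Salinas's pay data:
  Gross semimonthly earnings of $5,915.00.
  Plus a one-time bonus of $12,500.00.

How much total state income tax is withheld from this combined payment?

$3,254.38

State Income Tax: taxable = $5,915.00
  $641.70 + 32.19% × ($5,915.00 − $4,400.00) = $641.70 + 32.19% × $1,515.00 = $1,129.38
Supplemental (17% flat on bonus): 17% × $12,500.00 = $2,125.00
Total state income tax: $1,129.38 + $2,125.00 = $3,254.38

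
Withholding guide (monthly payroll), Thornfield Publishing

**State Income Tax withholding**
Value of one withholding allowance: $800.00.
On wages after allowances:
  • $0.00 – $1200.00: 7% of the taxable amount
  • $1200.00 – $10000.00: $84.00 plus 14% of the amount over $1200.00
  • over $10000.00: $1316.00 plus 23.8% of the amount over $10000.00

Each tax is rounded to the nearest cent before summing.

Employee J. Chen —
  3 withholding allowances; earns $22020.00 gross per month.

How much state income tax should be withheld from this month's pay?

$3605.56

State Income Tax: taxable = $22020.00 − 3×$800.00 = $19620.00
  $1316.00 + 23.8% × ($19620.00 − $10000.00) = $1316.00 + 23.8% × $9620.00 = $3605.56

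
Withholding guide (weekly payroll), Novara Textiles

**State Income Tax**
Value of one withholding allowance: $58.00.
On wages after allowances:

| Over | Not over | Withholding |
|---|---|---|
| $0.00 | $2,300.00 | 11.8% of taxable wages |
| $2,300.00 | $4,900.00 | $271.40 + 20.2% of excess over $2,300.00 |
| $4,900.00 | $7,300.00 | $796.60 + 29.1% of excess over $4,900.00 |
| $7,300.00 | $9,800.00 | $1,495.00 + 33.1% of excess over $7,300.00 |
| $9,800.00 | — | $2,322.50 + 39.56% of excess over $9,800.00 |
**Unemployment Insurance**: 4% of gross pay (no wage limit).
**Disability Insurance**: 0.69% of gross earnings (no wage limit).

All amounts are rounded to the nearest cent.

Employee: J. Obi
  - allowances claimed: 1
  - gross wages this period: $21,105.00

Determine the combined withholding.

State Income Tax: taxable = $21,105.00 − 1×$58.00 = $21,047.00
  $2,322.50 + 39.56% × ($21,047.00 − $9,800.00) = $2,322.50 + 39.56% × $11,247.00 = $6,771.81
Unemployment Insurance: 4% × $21,105.00 = $844.20
Disability Insurance: 0.69% × $21,105.00 = $145.62
Total: $6,771.81 + $844.20 + $145.62 = $7,761.63

$7,761.63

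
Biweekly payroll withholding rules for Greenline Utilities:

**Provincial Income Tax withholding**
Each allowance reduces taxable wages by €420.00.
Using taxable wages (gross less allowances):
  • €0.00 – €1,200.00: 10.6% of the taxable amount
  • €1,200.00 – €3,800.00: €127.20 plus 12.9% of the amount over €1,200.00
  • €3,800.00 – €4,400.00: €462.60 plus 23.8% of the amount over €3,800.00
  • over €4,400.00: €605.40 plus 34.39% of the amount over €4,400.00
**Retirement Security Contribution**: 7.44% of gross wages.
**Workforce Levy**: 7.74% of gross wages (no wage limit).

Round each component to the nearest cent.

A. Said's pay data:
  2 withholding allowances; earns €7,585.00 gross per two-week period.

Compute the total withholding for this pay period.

€2,563.25

Provincial Income Tax: taxable = €7,585.00 − 2×€420.00 = €6,745.00
  €605.40 + 34.39% × (€6,745.00 − €4,400.00) = €605.40 + 34.39% × €2,345.00 = €1,411.85
Retirement Security Contribution: 7.44% × €7,585.00 = €564.32
Workforce Levy: 7.74% × €7,585.00 = €587.08
Total: €1,411.85 + €564.32 + €587.08 = €2,563.25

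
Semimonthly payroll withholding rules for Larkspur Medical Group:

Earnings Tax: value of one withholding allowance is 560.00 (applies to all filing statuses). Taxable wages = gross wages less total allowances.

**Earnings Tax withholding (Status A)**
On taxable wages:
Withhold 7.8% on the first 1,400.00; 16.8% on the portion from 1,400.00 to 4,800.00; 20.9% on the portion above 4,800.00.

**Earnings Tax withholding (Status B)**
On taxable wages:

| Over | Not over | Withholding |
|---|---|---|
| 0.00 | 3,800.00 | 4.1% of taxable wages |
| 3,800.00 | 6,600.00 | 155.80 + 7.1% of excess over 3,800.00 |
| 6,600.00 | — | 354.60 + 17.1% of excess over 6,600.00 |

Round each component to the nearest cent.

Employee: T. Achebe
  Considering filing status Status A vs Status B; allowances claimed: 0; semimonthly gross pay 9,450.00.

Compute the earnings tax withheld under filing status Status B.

Earnings Tax (Status B): taxable = 9,450.00
  354.60 + 17.1% × (9,450.00 − 6,600.00) = 354.60 + 17.1% × 2,850.00 = 841.95

841.95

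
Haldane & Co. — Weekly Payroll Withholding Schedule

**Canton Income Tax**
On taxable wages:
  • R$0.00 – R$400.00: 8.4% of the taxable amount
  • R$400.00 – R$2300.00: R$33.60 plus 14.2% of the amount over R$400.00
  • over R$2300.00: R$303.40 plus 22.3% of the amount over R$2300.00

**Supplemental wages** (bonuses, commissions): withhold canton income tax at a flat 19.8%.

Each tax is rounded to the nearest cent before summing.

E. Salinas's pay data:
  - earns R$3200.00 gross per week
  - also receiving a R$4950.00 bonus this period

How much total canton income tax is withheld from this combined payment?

Canton Income Tax: taxable = R$3200.00
  R$303.40 + 22.3% × (R$3200.00 − R$2300.00) = R$303.40 + 22.3% × R$900.00 = R$504.10
Supplemental (19.8% flat on bonus): 19.8% × R$4950.00 = R$980.10
Total canton income tax: R$504.10 + R$980.10 = R$1484.20

R$1484.20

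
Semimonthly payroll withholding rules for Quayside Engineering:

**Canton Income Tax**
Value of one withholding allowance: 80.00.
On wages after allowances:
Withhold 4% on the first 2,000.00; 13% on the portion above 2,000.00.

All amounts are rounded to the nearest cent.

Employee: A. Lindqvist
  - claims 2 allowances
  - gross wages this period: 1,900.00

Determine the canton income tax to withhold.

Canton Income Tax: taxable = 1,900.00 − 2×80.00 = 1,740.00
  4% × 1,740.00 = 69.60

69.60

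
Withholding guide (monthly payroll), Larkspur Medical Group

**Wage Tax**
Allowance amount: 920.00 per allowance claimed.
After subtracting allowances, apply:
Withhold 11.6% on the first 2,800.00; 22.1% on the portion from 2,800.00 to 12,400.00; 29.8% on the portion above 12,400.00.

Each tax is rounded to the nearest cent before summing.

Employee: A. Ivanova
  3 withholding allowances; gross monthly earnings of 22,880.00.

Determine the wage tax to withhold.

4,746.96

Wage Tax: taxable = 22,880.00 − 3×920.00 = 20,120.00
  2,446.40 + 29.8% × (20,120.00 − 12,400.00) = 2,446.40 + 29.8% × 7,720.00 = 4,746.96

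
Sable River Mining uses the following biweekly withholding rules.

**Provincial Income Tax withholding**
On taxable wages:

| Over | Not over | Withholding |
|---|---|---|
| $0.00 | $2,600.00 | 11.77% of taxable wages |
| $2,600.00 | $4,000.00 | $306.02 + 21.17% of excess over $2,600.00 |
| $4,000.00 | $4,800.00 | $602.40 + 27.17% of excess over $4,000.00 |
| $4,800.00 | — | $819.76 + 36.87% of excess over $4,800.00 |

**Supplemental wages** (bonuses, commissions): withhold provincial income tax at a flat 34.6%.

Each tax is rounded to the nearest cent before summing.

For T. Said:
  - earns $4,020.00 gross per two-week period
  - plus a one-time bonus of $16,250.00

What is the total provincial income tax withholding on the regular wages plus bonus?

Provincial Income Tax: taxable = $4,020.00
  $602.40 + 27.17% × ($4,020.00 − $4,000.00) = $602.40 + 27.17% × $20.00 = $607.83
Supplemental (34.6% flat on bonus): 34.6% × $16,250.00 = $5,622.50
Total provincial income tax: $607.83 + $5,622.50 = $6,230.33

$6,230.33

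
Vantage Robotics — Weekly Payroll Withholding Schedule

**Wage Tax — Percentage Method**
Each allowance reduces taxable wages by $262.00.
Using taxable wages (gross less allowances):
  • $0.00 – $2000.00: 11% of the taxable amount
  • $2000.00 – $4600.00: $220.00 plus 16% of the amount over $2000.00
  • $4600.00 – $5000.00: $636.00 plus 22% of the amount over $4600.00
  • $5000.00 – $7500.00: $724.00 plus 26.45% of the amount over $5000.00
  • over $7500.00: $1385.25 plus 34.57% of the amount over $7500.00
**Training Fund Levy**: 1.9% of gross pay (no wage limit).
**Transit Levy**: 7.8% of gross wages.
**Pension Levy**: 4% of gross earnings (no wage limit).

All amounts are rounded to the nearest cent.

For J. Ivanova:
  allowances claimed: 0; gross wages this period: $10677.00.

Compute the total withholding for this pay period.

$3946.29

Wage Tax: taxable = $10677.00
  $1385.25 + 34.57% × ($10677.00 − $7500.00) = $1385.25 + 34.57% × $3177.00 = $2483.54
Training Fund Levy: 1.9% × $10677.00 = $202.86
Transit Levy: 7.8% × $10677.00 = $832.81
Pension Levy: 4% × $10677.00 = $427.08
Total: $2483.54 + $202.86 + $832.81 + $427.08 = $3946.29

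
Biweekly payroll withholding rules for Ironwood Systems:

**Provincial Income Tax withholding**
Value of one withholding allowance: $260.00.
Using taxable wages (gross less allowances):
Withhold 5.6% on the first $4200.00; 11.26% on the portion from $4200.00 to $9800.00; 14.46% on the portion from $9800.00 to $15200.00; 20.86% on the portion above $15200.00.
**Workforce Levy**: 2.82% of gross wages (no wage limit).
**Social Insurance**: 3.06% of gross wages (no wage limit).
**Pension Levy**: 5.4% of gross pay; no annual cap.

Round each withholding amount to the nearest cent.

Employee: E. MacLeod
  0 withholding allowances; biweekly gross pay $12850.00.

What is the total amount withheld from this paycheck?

Provincial Income Tax: taxable = $12850.00
  $865.76 + 14.46% × ($12850.00 − $9800.00) = $865.76 + 14.46% × $3050.00 = $1306.79
Workforce Levy: 2.82% × $12850.00 = $362.37
Social Insurance: 3.06% × $12850.00 = $393.21
Pension Levy: 5.4% × $12850.00 = $693.90
Total: $1306.79 + $362.37 + $393.21 + $693.90 = $2756.27

$2756.27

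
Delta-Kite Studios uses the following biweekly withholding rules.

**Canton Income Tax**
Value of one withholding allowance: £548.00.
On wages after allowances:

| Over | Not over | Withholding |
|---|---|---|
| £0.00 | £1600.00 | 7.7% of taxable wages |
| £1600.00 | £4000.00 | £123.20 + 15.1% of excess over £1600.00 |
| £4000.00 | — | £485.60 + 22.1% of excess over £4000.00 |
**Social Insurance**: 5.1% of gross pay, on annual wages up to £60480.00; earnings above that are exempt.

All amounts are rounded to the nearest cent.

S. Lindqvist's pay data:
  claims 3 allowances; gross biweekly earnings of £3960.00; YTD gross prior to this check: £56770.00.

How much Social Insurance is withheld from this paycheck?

£189.21

Social Insurance: cap £60480.00 − YTD £56770.00 = £3710.00 subject; 5.1% × £3710.00 = £189.21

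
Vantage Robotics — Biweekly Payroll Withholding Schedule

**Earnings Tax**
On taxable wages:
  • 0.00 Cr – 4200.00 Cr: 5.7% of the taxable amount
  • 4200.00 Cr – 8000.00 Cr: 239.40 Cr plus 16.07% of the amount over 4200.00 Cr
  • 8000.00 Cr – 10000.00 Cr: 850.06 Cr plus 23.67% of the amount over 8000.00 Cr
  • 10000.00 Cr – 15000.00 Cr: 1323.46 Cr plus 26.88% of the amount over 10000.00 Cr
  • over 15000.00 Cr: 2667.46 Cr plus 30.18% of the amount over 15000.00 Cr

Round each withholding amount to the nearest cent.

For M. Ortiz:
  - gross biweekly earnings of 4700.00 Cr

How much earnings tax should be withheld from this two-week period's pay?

Earnings Tax: taxable = 4700.00 Cr
  239.40 Cr + 16.07% × (4700.00 Cr − 4200.00 Cr) = 239.40 Cr + 16.07% × 500.00 Cr = 319.75 Cr

319.75 Cr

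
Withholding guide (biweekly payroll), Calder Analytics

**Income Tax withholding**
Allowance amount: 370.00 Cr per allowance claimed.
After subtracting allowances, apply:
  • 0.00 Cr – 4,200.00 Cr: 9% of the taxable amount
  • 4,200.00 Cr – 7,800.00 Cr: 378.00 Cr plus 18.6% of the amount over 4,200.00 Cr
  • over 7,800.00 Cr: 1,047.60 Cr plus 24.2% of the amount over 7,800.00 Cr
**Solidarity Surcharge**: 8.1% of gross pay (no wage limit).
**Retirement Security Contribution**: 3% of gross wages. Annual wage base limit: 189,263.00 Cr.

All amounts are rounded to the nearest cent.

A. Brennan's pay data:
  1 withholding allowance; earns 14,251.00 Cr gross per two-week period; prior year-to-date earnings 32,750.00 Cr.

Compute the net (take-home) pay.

Income Tax: taxable = 14,251.00 Cr − 1×370.00 Cr = 13,881.00 Cr
  1,047.60 Cr + 24.2% × (13,881.00 Cr − 7,800.00 Cr) = 1,047.60 Cr + 24.2% × 6,081.00 Cr = 2,519.20 Cr
Solidarity Surcharge: 8.1% × 14,251.00 Cr = 1,154.33 Cr
Retirement Security Contribution: 3% × 14,251.00 Cr = 427.53 Cr
Total withheld: 2,519.20 Cr + 1,154.33 Cr + 427.53 Cr = 4,101.06 Cr
Net pay: 14,251.00 Cr − 4,101.06 Cr = 10,149.94 Cr

10,149.94 Cr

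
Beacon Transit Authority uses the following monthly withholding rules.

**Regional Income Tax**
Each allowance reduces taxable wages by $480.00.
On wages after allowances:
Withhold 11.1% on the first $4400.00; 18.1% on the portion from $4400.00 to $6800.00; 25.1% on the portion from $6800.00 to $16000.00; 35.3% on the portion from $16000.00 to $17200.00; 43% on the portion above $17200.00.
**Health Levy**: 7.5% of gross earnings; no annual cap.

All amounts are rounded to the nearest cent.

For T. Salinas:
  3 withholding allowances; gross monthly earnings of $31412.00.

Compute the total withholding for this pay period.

$11503.46

Regional Income Tax: taxable = $31412.00 − 3×$480.00 = $29972.00
  $3655.60 + 43% × ($29972.00 − $17200.00) = $3655.60 + 43% × $12772.00 = $9147.56
Health Levy: 7.5% × $31412.00 = $2355.90
Total: $9147.56 + $2355.90 = $11503.46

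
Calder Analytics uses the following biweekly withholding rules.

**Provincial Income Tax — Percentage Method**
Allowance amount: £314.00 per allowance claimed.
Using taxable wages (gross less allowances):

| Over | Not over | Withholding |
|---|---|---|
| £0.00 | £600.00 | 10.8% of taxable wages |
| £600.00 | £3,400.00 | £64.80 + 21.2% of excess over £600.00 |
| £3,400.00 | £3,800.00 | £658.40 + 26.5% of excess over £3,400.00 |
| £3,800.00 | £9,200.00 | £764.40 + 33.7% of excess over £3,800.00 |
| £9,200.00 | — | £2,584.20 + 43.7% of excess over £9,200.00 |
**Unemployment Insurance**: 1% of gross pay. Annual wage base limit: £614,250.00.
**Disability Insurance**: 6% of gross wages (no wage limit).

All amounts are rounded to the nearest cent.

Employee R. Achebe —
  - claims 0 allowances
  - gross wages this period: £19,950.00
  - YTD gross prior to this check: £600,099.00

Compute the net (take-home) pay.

Provincial Income Tax: taxable = £19,950.00
  £2,584.20 + 43.7% × (£19,950.00 − £9,200.00) = £2,584.20 + 43.7% × £10,750.00 = £7,281.95
Unemployment Insurance: cap £614,250.00 − YTD £600,099.00 = £14,151.00 subject; 1% × £14,151.00 = £141.51
Disability Insurance: 6% × £19,950.00 = £1,197.00
Total withheld: £7,281.95 + £141.51 + £1,197.00 = £8,620.46
Net pay: £19,950.00 − £8,620.46 = £11,329.54

£11,329.54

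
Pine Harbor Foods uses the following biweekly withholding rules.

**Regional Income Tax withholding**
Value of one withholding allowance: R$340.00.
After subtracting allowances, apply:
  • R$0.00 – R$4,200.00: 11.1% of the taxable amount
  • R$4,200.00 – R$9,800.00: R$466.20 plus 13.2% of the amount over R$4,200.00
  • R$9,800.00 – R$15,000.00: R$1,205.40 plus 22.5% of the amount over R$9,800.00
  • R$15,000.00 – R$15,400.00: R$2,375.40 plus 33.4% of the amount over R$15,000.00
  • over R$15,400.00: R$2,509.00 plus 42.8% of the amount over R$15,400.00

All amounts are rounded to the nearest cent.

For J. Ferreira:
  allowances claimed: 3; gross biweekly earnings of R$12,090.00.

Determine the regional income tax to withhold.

R$1,491.15

Regional Income Tax: taxable = R$12,090.00 − 3×R$340.00 = R$11,070.00
  R$1,205.40 + 22.5% × (R$11,070.00 − R$9,800.00) = R$1,205.40 + 22.5% × R$1,270.00 = R$1,491.15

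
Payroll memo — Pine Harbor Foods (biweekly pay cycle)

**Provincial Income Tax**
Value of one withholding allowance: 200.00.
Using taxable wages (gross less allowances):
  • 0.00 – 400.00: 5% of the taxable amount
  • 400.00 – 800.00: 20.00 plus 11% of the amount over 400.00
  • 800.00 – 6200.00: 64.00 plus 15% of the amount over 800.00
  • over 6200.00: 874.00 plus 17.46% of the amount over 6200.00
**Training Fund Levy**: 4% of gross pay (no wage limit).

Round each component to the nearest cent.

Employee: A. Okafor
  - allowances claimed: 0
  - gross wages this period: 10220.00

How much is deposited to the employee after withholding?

Provincial Income Tax: taxable = 10220.00
  874.00 + 17.46% × (10220.00 − 6200.00) = 874.00 + 17.46% × 4020.00 = 1575.89
Training Fund Levy: 4% × 10220.00 = 408.80
Total withheld: 1575.89 + 408.80 = 1984.69
Net pay: 10220.00 − 1984.69 = 8235.31

8235.31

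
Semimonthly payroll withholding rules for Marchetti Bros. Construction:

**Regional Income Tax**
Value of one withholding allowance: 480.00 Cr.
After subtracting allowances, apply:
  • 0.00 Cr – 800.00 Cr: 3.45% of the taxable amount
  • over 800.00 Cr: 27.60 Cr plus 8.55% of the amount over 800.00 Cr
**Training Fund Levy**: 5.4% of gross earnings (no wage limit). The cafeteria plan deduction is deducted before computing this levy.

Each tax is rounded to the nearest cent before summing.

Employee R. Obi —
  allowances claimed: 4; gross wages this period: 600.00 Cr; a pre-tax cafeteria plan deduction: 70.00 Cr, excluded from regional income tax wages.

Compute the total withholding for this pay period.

Regional Income Tax: taxable = 600.00 Cr − 70.00 Cr − 4×480.00 Cr = -1390.00 Cr
  Taxable ≤ 0 → 0.00 Cr
Training Fund Levy: 5.4% × 530.00 Cr = 28.62 Cr
Total: 0.00 Cr + 28.62 Cr = 28.62 Cr

28.62 Cr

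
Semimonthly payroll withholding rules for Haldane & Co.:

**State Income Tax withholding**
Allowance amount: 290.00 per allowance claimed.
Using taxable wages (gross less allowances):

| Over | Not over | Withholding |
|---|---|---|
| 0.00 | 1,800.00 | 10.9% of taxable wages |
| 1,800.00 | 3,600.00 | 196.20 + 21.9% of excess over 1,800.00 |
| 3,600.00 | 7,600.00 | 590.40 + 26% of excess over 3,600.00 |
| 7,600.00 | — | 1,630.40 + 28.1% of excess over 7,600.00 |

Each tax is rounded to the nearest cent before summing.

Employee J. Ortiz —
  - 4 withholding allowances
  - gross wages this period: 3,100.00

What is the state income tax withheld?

State Income Tax: taxable = 3,100.00 − 4×290.00 = 1,940.00
  196.20 + 21.9% × (1,940.00 − 1,800.00) = 196.20 + 21.9% × 140.00 = 226.86

226.86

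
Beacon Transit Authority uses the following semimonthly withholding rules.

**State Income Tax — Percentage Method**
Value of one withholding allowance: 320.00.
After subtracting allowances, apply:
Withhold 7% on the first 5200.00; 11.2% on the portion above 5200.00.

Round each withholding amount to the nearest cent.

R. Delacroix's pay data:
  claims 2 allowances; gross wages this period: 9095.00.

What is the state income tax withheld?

728.56

State Income Tax: taxable = 9095.00 − 2×320.00 = 8455.00
  364.00 + 11.2% × (8455.00 − 5200.00) = 364.00 + 11.2% × 3255.00 = 728.56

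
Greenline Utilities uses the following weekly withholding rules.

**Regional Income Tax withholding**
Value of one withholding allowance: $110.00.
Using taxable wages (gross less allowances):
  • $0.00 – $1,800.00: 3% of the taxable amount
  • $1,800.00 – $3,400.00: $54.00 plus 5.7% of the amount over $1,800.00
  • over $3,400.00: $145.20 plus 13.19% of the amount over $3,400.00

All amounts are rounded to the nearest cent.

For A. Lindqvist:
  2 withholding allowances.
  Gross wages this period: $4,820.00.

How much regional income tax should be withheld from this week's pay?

Regional Income Tax: taxable = $4,820.00 − 2×$110.00 = $4,600.00
  $145.20 + 13.19% × ($4,600.00 − $3,400.00) = $145.20 + 13.19% × $1,200.00 = $303.48

$303.48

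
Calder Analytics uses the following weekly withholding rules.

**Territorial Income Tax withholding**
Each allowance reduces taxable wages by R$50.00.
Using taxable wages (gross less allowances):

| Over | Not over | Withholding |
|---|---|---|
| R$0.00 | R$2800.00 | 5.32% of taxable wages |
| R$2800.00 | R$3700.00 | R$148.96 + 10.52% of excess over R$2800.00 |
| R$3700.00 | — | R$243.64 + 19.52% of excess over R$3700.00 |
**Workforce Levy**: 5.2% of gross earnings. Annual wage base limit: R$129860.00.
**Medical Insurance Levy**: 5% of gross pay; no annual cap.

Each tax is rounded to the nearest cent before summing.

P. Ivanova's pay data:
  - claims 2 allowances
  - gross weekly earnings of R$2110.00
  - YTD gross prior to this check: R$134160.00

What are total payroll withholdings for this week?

R$212.43

Territorial Income Tax: taxable = R$2110.00 − 2×R$50.00 = R$2010.00
  5.32% × R$2010.00 = R$106.93
Workforce Levy: YTD R$134160.00 ≥ cap R$129860.00 → R$0.00
Medical Insurance Levy: 5% × R$2110.00 = R$105.50
Total: R$106.93 + R$0.00 + R$105.50 = R$212.43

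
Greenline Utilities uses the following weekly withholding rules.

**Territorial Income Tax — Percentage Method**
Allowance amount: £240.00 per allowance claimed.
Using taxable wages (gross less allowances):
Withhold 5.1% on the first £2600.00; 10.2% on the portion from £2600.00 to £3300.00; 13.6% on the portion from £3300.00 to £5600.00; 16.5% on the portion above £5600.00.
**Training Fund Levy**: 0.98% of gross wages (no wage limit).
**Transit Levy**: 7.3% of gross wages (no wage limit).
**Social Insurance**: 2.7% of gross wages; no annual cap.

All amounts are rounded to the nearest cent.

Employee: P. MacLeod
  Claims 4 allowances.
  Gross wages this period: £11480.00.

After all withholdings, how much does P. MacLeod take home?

Territorial Income Tax: taxable = £11480.00 − 4×£240.00 = £10520.00
  £516.80 + 16.5% × (£10520.00 − £5600.00) = £516.80 + 16.5% × £4920.00 = £1328.60
Training Fund Levy: 0.98% × £11480.00 = £112.50
Transit Levy: 7.3% × £11480.00 = £838.04
Social Insurance: 2.7% × £11480.00 = £309.96
Total withheld: £1328.60 + £112.50 + £838.04 + £309.96 = £2589.10
Net pay: £11480.00 − £2589.10 = £8890.90

£8890.90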